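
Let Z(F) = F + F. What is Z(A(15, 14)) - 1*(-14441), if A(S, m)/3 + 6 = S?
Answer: 14495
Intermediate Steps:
A(S, m) = -18 + 3*S
Z(F) = 2*F
Z(A(15, 14)) - 1*(-14441) = 2*(-18 + 3*15) - 1*(-14441) = 2*(-18 + 45) + 14441 = 2*27 + 14441 = 54 + 14441 = 14495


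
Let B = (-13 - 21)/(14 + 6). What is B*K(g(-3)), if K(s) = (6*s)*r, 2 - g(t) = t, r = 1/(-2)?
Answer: 51/2 ≈ 25.500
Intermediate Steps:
r = -½ ≈ -0.50000
g(t) = 2 - t
K(s) = -3*s (K(s) = (6*s)*(-½) = -3*s)
B = -17/10 (B = -34/20 = -34*1/20 = -17/10 ≈ -1.7000)
B*K(g(-3)) = -(-51)*(2 - 1*(-3))/10 = -(-51)*(2 + 3)/10 = -(-51)*5/10 = -17/10*(-15) = 51/2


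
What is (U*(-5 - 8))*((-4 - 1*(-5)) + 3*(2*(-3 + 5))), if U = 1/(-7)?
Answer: 169/7 ≈ 24.143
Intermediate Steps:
U = -⅐ ≈ -0.14286
(U*(-5 - 8))*((-4 - 1*(-5)) + 3*(2*(-3 + 5))) = (-(-5 - 8)/7)*((-4 - 1*(-5)) + 3*(2*(-3 + 5))) = (-⅐*(-13))*((-4 + 5) + 3*(2*2)) = 13*(1 + 3*4)/7 = 13*(1 + 12)/7 = (13/7)*13 = 169/7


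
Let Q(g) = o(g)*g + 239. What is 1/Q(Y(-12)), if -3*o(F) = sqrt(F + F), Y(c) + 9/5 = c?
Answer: 29875/7213127 - 115*I*sqrt(690)/7213127 ≈ 0.0041418 - 0.00041879*I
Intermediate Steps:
Y(c) = -9/5 + c
o(F) = -sqrt(2)*sqrt(F)/3 (o(F) = -sqrt(F + F)/3 = -sqrt(2)*sqrt(F)/3)
Q(g) = 239 - sqrt(2)*g**(3/2)/3 (Q(g) = (-sqrt(2)*sqrt(g)/3)*g + 239 = -sqrt(2)*g**(3/2)/3 + 239 = 239 - sqrt(2)*g**(3/2)/3)
1/Q(Y(-12)) = 1/(239 - sqrt(2)*(-9/5 - 12)**(3/2)/3) = 1/(239 - sqrt(2)*(-69/5)**(3/2)/3) = 1/(239 - sqrt(2)*(-69*I*sqrt(345)/25)/3) = 1/(239 + 23*I*sqrt(690)/25)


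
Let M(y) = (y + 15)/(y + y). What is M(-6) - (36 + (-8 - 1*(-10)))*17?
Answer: -2587/4 ≈ -646.75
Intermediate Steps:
M(y) = (15 + y)/(2*y) (M(y) = (15 + y)/((2*y)) = (15 + y)*(1/(2*y)) = (15 + y)/(2*y))
M(-6) - (36 + (-8 - 1*(-10)))*17 = (1/2)*(15 - 6)/(-6) - (36 + (-8 - 1*(-10)))*17 = (1/2)*(-1/6)*9 - (36 + (-8 + 10))*17 = -3/4 - (36 + 2)*17 = -3/4 - 38*17 = -3/4 - 1*646 = -3/4 - 646 = -2587/4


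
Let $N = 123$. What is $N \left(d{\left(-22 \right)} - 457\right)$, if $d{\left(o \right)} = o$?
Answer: $-58917$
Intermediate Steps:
$N \left(d{\left(-22 \right)} - 457\right) = 123 \left(-22 - 457\right) = 123 \left(-479\right) = -58917$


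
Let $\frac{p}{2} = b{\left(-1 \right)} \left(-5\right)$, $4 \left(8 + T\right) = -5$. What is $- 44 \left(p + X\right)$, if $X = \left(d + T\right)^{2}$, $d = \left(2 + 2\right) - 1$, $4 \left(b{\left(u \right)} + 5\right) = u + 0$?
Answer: $- \frac{16115}{4} \approx -4028.8$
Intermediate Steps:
$T = - \frac{37}{4}$ ($T = -8 + \frac{1}{4} \left(-5\right) = -8 - \frac{5}{4} = - \frac{37}{4} \approx -9.25$)
$b{\left(u \right)} = -5 + \frac{u}{4}$ ($b{\left(u \right)} = -5 + \frac{u + 0}{4} = -5 + \frac{u}{4}$)
$d = 3$ ($d = 4 - 1 = 3$)
$p = \frac{105}{2}$ ($p = 2 \left(-5 + \frac{1}{4} \left(-1\right)\right) \left(-5\right) = 2 \left(-5 - \frac{1}{4}\right) \left(-5\right) = 2 \left(\left(- \frac{21}{4}\right) \left(-5\right)\right) = 2 \cdot \frac{105}{4} = \frac{105}{2} \approx 52.5$)
$X = \frac{625}{16}$ ($X = \left(3 - \frac{37}{4}\right)^{2} = \left(- \frac{25}{4}\right)^{2} = \frac{625}{16} \approx 39.063$)
$- 44 \left(p + X\right) = - 44 \left(\frac{105}{2} + \frac{625}{16}\right) = \left(-44\right) \frac{1465}{16} = - \frac{16115}{4}$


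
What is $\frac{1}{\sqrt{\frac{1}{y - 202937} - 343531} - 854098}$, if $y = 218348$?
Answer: $- \frac{6581252139}{5621036936493742} - \frac{i \sqrt{5099265113415}}{2810518468246871} \approx -1.1708 \cdot 10^{-6} - 8.0347 \cdot 10^{-10} i$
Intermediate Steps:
$\frac{1}{\sqrt{\frac{1}{y - 202937} - 343531} - 854098} = \frac{1}{\sqrt{\frac{1}{218348 - 202937} - 343531} - 854098} = \frac{1}{\sqrt{\frac{1}{15411} - 343531} - 854098} = \frac{1}{\sqrt{- \frac{5294156240}{15411}} - 854098} = \frac{1}{\frac{4 i \sqrt{5099265113415}}{15411} - 854098} = \frac{1}{-854098 + \frac{4 i \sqrt{5099265113415}}{15411}}$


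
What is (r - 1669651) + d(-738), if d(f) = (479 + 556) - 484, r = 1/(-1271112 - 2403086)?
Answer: -6132603881801/3674198 ≈ -1.6691e+6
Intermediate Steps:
r = -1/3674198 (r = 1/(-3674198) = -1/3674198 ≈ -2.7217e-7)
d(f) = 551 (d(f) = 1035 - 484 = 551)
(r - 1669651) + d(-738) = (-1/3674198 - 1669651) + 551 = -6134628364899/3674198 + 551 = -6132603881801/3674198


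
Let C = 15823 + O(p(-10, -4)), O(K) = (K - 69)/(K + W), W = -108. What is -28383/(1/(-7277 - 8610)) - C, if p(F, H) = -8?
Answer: 52304968091/116 ≈ 4.5091e+8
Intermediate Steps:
O(K) = (-69 + K)/(-108 + K) (O(K) = (K - 69)/(K - 108) = (-69 + K)/(-108 + K))
C = 1835545/116 (C = 15823 + (-69 - 8)/(-108 - 8) = 15823 - 77/(-116) = 15823 - 1/116*(-77) = 15823 + 77/116 = 1835545/116 ≈ 15824.)
-28383/(1/(-7277 - 8610)) - C = -28383/(1/(-7277 - 8610)) - 1*1835545/116 = -28383/(1/(-15887)) - 1835545/116 = -28383/(-1/15887) - 1835545/116 = -28383*(-15887) - 1835545/116 = 450920721 - 1835545/116 = 52304968091/116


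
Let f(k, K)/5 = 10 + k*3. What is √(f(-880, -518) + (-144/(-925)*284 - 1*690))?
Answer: 4*I*√29510053/185 ≈ 117.46*I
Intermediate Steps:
f(k, K) = 50 + 15*k (f(k, K) = 5*(10 + k*3) = 5*(10 + 3*k) = 50 + 15*k)
√(f(-880, -518) + (-144/(-925)*284 - 1*690)) = √((50 + 15*(-880)) + (-144/(-925)*284 - 1*690)) = √((50 - 13200) + (-144*(-1/925)*284 - 690)) = √(-13150 + ((144/925)*284 - 690)) = √(-13150 + (40896/925 - 690)) = √(-13150 - 597354/925) = √(-12761104/925) = 4*I*√29510053/185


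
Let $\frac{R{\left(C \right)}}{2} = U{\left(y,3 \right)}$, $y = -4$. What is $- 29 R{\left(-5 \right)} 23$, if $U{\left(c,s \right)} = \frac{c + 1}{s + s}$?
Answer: $667$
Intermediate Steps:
$U{\left(c,s \right)} = \frac{1 + c}{2 s}$
$R{\left(C \right)} = -1$ ($R{\left(C \right)} = 2 \frac{1 - 4}{2 \cdot 3} = 2 \cdot \frac{1}{2} \cdot \frac{1}{3} \left(-3\right) = 2 \left(- \frac{1}{2}\right) = -1$)
$- 29 R{\left(-5 \right)} 23 = \left(-29\right) \left(-1\right) 23 = 29 \cdot 23 = 667$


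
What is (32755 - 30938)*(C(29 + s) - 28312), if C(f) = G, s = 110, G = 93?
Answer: -51273923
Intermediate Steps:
C(f) = 93
(32755 - 30938)*(C(29 + s) - 28312) = (32755 - 30938)*(93 - 28312) = 1817*(-28219) = -51273923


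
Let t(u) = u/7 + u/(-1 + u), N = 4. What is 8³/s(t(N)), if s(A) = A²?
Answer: 3528/25 ≈ 141.12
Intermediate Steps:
t(u) = u/7 + u/(-1 + u) (t(u) = u*(⅐) + u/(-1 + u) = u/7 + u/(-1 + u))
8³/s(t(N)) = 8³/(((⅐)*4*(6 + 4)/(-1 + 4))²) = 512/(((⅐)*4*10/3)²) = 512/(((⅐)*4*(⅓)*10)²) = 512/((40/21)²) = 512/(1600/441) = 512*(441/1600) = 3528/25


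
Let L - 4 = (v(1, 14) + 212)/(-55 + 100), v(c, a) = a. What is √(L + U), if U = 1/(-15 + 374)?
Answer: √261709205/5385 ≈ 3.0042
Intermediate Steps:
U = 1/359 ≈ 0.0027855
L = 406/45 (L = 4 + (14 + 212)/(-55 + 100) = 4 + 226/45 = 406/45 ≈ 9.0222)
√(L + U) = √(406/45 + 1/359) = √(145799/16155) = √261709205/5385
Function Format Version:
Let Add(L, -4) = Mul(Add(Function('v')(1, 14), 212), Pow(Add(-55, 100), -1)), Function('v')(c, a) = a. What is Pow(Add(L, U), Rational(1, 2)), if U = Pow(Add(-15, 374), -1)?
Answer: Mul(Rational(1, 5385), Pow(261709205, Rational(1, 2))) ≈ 3.0042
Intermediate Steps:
U = Rational(1, 359) (U = Pow(359, -1) = Rational(1, 359) ≈ 0.0027855)
L = Rational(406, 45) (L = Add(4, Mul(Add(14, 212), Pow(Add(-55, 100), -1))) = Add(4, Mul(226, Pow(45, -1))) = Add(4, Mul(226, Rational(1, 45))) = Add(4, Rational(226, 45)) = Rational(406, 45) ≈ 9.0222)
Pow(Add(L, U), Rational(1, 2)) = Pow(Add(Rational(406, 45), Rational(1, 359)), Rational(1, 2)) = Pow(Rational(145799, 16155), Rational(1, 2)) = Mul(Rational(1, 5385), Pow(261709205, Rational(1, 2)))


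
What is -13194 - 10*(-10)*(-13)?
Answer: -14494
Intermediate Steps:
-13194 - 10*(-10)*(-13) = -13194 + 100*(-13) = -13194 - 1300 = -14494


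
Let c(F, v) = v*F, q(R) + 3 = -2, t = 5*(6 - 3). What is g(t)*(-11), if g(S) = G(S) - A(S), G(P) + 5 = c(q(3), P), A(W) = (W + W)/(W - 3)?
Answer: 1815/2 ≈ 907.50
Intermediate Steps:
t = 15 (t = 5*3 = 15)
A(W) = 2*W/(-3 + W) (A(W) = (2*W)/(-3 + W) = 2*W/(-3 + W))
q(R) = -5 (q(R) = -3 - 2 = -5)
c(F, v) = F*v
G(P) = -5 - 5*P
g(S) = -5 - 5*S - 2*S/(-3 + S) (g(S) = (-5 - 5*S) - 2*S/(-3 + S) = -5 - 5*S - 2*S/(-3 + S))
g(t)*(-11) = ((15 - 5*15² + 8*15)/(-3 + 15))*(-11) = ((15 - 5*225 + 120)/12)*(-11) = ((15 - 1125 + 120)/12)*(-11) = ((1/12)*(-990))*(-11) = -165/2*(-11) = 1815/2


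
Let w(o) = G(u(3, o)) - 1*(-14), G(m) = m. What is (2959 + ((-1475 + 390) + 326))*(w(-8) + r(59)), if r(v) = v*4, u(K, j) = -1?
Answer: 547800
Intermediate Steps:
r(v) = 4*v
w(o) = 13 (w(o) = -1 - 1*(-14) = -1 + 14 = 13)
(2959 + ((-1475 + 390) + 326))*(w(-8) + r(59)) = (2959 + ((-1475 + 390) + 326))*(13 + 4*59) = (2959 + (-1085 + 326))*(13 + 236) = (2959 - 759)*249 = 2200*249 = 547800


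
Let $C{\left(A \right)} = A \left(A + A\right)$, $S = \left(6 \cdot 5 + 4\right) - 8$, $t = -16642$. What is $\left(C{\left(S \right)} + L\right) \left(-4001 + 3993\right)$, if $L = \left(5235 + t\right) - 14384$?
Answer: $195512$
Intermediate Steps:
$S = 26$ ($S = \left(30 + 4\right) - 8 = 34 - 8 = 26$)
$C{\left(A \right)} = 2 A^{2}$ ($C{\left(A \right)} = A 2 A = 2 A^{2}$)
$L = -25791$ ($L = \left(5235 - 16642\right) - 14384 = -11407 - 14384 = -25791$)
$\left(C{\left(S \right)} + L\right) \left(-4001 + 3993\right) = \left(2 \cdot 26^{2} - 25791\right) \left(-4001 + 3993\right) = \left(2 \cdot 676 - 25791\right) \left(-8\right) = \left(1352 - 25791\right) \left(-8\right) = \left(-24439\right) \left(-8\right) = 195512$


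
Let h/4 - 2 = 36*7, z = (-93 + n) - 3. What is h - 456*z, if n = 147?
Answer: -22240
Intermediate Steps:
z = 51 (z = (-93 + 147) - 3 = 54 - 3 = 51)
h = 1016 (h = 8 + 4*(36*7) = 8 + 4*252 = 8 + 1008 = 1016)
h - 456*z = 1016 - 456*51 = 1016 - 23256 = -22240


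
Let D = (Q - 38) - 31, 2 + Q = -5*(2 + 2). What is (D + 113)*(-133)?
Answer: -2926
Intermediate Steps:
Q = -22 (Q = -2 - 5*(2 + 2) = -2 - 5*4 = -2 - 20 = -22)
D = -91 (D = (-22 - 38) - 31 = -60 - 31 = -91)
(D + 113)*(-133) = (-91 + 113)*(-133) = 22*(-133) = -2926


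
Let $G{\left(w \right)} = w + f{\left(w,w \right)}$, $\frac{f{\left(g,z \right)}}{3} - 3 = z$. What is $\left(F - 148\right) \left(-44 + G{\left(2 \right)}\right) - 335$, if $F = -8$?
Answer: $3877$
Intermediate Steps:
$f{\left(g,z \right)} = 9 + 3 z$
$G{\left(w \right)} = 9 + 4 w$ ($G{\left(w \right)} = w + \left(9 + 3 w\right) = 9 + 4 w$)
$\left(F - 148\right) \left(-44 + G{\left(2 \right)}\right) - 335 = \left(-8 - 148\right) \left(-44 + \left(9 + 4 \cdot 2\right)\right) - 335 = - 156 \left(-44 + \left(9 + 8\right)\right) - 335 = - 156 \left(-44 + 17\right) - 335 = \left(-156\right) \left(-27\right) - 335 = 4212 - 335 = 3877$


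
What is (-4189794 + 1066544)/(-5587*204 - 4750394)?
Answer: 1561625/2945071 ≈ 0.53025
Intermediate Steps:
(-4189794 + 1066544)/(-5587*204 - 4750394) = -3123250/(-1139748 - 4750394) = -3123250/(-5890142) = -3123250*(-1/5890142) = 1561625/2945071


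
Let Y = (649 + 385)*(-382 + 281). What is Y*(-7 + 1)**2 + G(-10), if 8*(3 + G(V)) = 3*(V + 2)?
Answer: -3759630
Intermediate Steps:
G(V) = -9/4 + 3*V/8 (G(V) = -3 + (3*(V + 2))/8 = -3 + (3*(2 + V))/8 = -3 + (6 + 3*V)/8 = -3 + (3/4 + 3*V/8) = -9/4 + 3*V/8)
Y = -104434 (Y = 1034*(-101) = -104434)
Y*(-7 + 1)**2 + G(-10) = -104434*(-7 + 1)**2 + (-9/4 + (3/8)*(-10)) = -104434*(-6)**2 + (-9/4 - 15/4) = -104434*36 - 6 = -3759624 - 6 = -3759630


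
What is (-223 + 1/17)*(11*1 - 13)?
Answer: 7580/17 ≈ 445.88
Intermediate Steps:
(-223 + 1/17)*(11*1 - 13) = (-223 + 1/17)*(11 - 13) = -3790/17*(-2) = 7580/17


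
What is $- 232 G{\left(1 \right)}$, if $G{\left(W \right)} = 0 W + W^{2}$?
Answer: $-232$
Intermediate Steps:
$G{\left(W \right)} = W^{2}$ ($G{\left(W \right)} = 0 + W^{2} = W^{2}$)
$- 232 G{\left(1 \right)} = - 232 \cdot 1^{2} = \left(-232\right) 1 = -232$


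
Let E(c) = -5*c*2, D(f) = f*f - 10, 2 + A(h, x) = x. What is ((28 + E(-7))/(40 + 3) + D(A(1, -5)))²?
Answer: 3150625/1849 ≈ 1704.0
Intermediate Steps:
A(h, x) = -2 + x
D(f) = -10 + f² (D(f) = f² - 10 = -10 + f²)
E(c) = -10*c
((28 + E(-7))/(40 + 3) + D(A(1, -5)))² = ((28 - 10*(-7))/(40 + 3) + (-10 + (-2 - 5)²))² = ((28 + 70)/43 + (-10 + (-7)²))² = (98*(1/43) + (-10 + 49))² = (98/43 + 39)² = (1775/43)² = 3150625/1849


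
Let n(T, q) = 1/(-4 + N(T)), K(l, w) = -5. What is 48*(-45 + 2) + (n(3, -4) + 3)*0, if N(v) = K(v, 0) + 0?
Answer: -2064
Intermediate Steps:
N(v) = -5 (N(v) = -5 + 0 = -5)
n(T, q) = -⅑ (n(T, q) = 1/(-4 - 5) = 1/(-9) = -⅑)
48*(-45 + 2) + (n(3, -4) + 3)*0 = 48*(-45 + 2) + (-⅑ + 3)*0 = 48*(-43) + (26/9)*0 = -2064 + 0 = -2064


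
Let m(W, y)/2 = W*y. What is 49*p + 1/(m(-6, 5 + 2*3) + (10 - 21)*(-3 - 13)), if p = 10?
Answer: 21561/44 ≈ 490.02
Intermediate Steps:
m(W, y) = 2*W*y (m(W, y) = 2*(W*y) = 2*W*y)
49*p + 1/(m(-6, 5 + 2*3) + (10 - 21)*(-3 - 13)) = 49*10 + 1/(2*(-6)*(5 + 2*3) + (10 - 21)*(-3 - 13)) = 490 + 1/(2*(-6)*(5 + 6) - 11*(-16)) = 490 + 1/(2*(-6)*11 + 176) = 490 + 1/(-132 + 176) = 490 + 1/44 = 21561/44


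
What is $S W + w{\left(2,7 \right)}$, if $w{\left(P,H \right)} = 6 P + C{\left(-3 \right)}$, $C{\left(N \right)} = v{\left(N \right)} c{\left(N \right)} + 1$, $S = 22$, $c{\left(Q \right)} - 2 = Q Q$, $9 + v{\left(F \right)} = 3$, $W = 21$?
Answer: $409$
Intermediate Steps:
$v{\left(F \right)} = -6$ ($v{\left(F \right)} = -9 + 3 = -6$)
$c{\left(Q \right)} = 2 + Q^{2}$ ($c{\left(Q \right)} = 2 + Q Q = 2 + Q^{2}$)
$C{\left(N \right)} = -11 - 6 N^{2}$ ($C{\left(N \right)} = - 6 \left(2 + N^{2}\right) + 1 = \left(-12 - 6 N^{2}\right) + 1 = -11 - 6 N^{2}$)
$w{\left(P,H \right)} = -65 + 6 P$ ($w{\left(P,H \right)} = 6 P - \left(11 + 6 \left(-3\right)^{2}\right) = 6 P - 65 = -65 + 6 P$)
$S W + w{\left(2,7 \right)} = 22 \cdot 21 + \left(-65 + 6 \cdot 2\right) = 462 + \left(-65 + 12\right) = 462 - 53 = 409$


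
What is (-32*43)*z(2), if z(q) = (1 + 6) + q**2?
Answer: -15136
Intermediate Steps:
z(q) = 7 + q**2
(-32*43)*z(2) = (-32*43)*(7 + 2**2) = -1376*(7 + 4) = -1376*11 = -15136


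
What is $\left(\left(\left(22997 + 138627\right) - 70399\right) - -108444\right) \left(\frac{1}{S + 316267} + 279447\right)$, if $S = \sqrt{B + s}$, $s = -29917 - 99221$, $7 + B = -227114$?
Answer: $\frac{5581094798786346936187}{100025171548} - \frac{199669 i \sqrt{356259}}{100025171548} \approx 5.5797 \cdot 10^{10} - 0.0011915 i$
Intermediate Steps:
$B = -227121$ ($B = -7 - 227114 = -227121$)
$s = -129138$
$S = i \sqrt{356259}$ ($S = \sqrt{-227121 - 129138} = \sqrt{-356259} = i \sqrt{356259} \approx 596.87 i$)
$\left(\left(\left(22997 + 138627\right) - 70399\right) - -108444\right) \left(\frac{1}{S + 316267} + 279447\right) = \left(\left(\left(22997 + 138627\right) - 70399\right) - -108444\right) \left(\frac{1}{i \sqrt{356259} + 316267} + 279447\right) = \left(\left(161624 - 70399\right) + 108444\right) \left(\frac{1}{316267 + i \sqrt{356259}} + 279447\right) = \left(91225 + 108444\right) \left(279447 + \frac{1}{316267 + i \sqrt{356259}}\right) = 199669 \left(279447 + \frac{1}{316267 + i \sqrt{356259}}\right) = 55796903043 + \frac{199669}{316267 + i \sqrt{356259}}$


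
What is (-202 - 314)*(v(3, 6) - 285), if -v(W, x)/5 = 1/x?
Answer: 147490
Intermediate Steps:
v(W, x) = -5/x
(-202 - 314)*(v(3, 6) - 285) = (-202 - 314)*(-5/6 - 285) = -516*(-5*⅙ - 285) = -516*(-⅚ - 285) = -516*(-1715/6) = 147490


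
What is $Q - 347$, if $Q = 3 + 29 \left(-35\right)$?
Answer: $-1359$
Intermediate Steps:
$Q = -1012$ ($Q = 3 - 1015 = -1012$)
$Q - 347 = -1012 - 347 = -1359$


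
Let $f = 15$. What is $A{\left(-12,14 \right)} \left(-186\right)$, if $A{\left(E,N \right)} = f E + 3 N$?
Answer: $25668$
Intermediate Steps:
$A{\left(E,N \right)} = 3 N + 15 E$ ($A{\left(E,N \right)} = 15 E + 3 N = 3 N + 15 E$)
$A{\left(-12,14 \right)} \left(-186\right) = \left(3 \cdot 14 + 15 \left(-12\right)\right) \left(-186\right) = \left(42 - 180\right) \left(-186\right) = \left(-138\right) \left(-186\right) = 25668$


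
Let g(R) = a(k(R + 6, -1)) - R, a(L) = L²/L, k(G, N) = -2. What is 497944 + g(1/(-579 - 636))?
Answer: 604999531/1215 ≈ 4.9794e+5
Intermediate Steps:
a(L) = L
g(R) = -2 - R
497944 + g(1/(-579 - 636)) = 497944 + (-2 - 1/(-579 - 636)) = 497944 + (-2 - 1/(-1215)) = 497944 + (-2 - 1*(-1/1215)) = 497944 + (-2 + 1/1215) = 497944 - 2429/1215 = 604999531/1215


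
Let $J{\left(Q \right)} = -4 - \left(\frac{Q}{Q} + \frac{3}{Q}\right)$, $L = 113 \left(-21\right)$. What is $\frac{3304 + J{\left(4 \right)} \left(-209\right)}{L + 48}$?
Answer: $- \frac{18023}{9300} \approx -1.938$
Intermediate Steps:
$L = -2373$
$J{\left(Q \right)} = -5 - \frac{3}{Q}$ ($J{\left(Q \right)} = -4 - \left(1 + \frac{3}{Q}\right) = -5 - \frac{3}{Q}$)
$\frac{3304 + J{\left(4 \right)} \left(-209\right)}{L + 48} = \frac{3304 + \left(-5 - \frac{3}{4}\right) \left(-209\right)}{-2373 + 48} = \frac{3304 + \left(-5 - \frac{3}{4}\right) \left(-209\right)}{-2325} = \left(3304 + \left(-5 - \frac{3}{4}\right) \left(-209\right)\right) \left(- \frac{1}{2325}\right) = \left(3304 - - \frac{4807}{4}\right) \left(- \frac{1}{2325}\right) = \left(3304 + \frac{4807}{4}\right) \left(- \frac{1}{2325}\right) = \frac{18023}{4} \left(- \frac{1}{2325}\right) = - \frac{18023}{9300}$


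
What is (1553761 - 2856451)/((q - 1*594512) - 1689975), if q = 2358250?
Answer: -1302690/73763 ≈ -17.660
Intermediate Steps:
(1553761 - 2856451)/((q - 1*594512) - 1689975) = (1553761 - 2856451)/((2358250 - 1*594512) - 1689975) = -1302690/((2358250 - 594512) - 1689975) = -1302690/(1763738 - 1689975) = -1302690/73763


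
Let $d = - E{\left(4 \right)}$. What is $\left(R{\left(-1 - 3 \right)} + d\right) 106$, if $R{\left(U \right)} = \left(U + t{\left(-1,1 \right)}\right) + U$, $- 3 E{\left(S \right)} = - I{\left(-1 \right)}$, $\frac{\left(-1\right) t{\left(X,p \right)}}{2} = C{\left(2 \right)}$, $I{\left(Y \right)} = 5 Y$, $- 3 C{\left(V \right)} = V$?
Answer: $-530$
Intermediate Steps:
$C{\left(V \right)} = - \frac{V}{3}$
$t{\left(X,p \right)} = \frac{4}{3}$ ($t{\left(X,p \right)} = - 2 \left(\left(- \frac{1}{3}\right) 2\right) = \left(-2\right) \left(- \frac{2}{3}\right) = \frac{4}{3}$)
$E{\left(S \right)} = - \frac{5}{3}$ ($E{\left(S \right)} = - \frac{\left(-1\right) 5 \left(-1\right)}{3} = - \frac{\left(-1\right) \left(-5\right)}{3} = \left(- \frac{1}{3}\right) 5 = - \frac{5}{3}$)
$R{\left(U \right)} = \frac{4}{3} + 2 U$ ($R{\left(U \right)} = \left(U + \frac{4}{3}\right) + U = \left(\frac{4}{3} + U\right) + U = \frac{4}{3} + 2 U$)
$d = \frac{5}{3}$ ($d = \left(-1\right) \left(- \frac{5}{3}\right) = \frac{5}{3} \approx 1.6667$)
$\left(R{\left(-1 - 3 \right)} + d\right) 106 = \left(\left(\frac{4}{3} + 2 \left(-1 - 3\right)\right) + \frac{5}{3}\right) 106 = \left(\left(\frac{4}{3} + 2 \left(-4\right)\right) + \frac{5}{3}\right) 106 = \left(\left(\frac{4}{3} - 8\right) + \frac{5}{3}\right) 106 = \left(- \frac{20}{3} + \frac{5}{3}\right) 106 = \left(-5\right) 106 = -530$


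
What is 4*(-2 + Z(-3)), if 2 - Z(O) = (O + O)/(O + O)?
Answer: -4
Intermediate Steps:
Z(O) = 1 (Z(O) = 2 - (O + O)/(O + O) = 2 - 2*O/(2*O) = 2 - 2*O*1/(2*O) = 2 - 1*1 = 2 - 1 = 1)
4*(-2 + Z(-3)) = 4*(-2 + 1) = 4*(-1) = -4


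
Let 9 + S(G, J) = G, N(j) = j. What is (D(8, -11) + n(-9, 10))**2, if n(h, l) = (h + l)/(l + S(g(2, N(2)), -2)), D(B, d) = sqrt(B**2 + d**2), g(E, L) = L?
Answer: 1666/9 + 2*sqrt(185)/3 ≈ 194.18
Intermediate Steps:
S(G, J) = -9 + G
n(h, l) = (h + l)/(-7 + l) (n(h, l) = (h + l)/(l + (-9 + 2)) = (h + l)/(l - 7) = (h + l)/(-7 + l))
(D(8, -11) + n(-9, 10))**2 = (sqrt(8**2 + (-11)**2) + (-9 + 10)/(-7 + 10))**2 = (sqrt(64 + 121) + 1/3)**2 = (sqrt(185) + (1/3)*1)**2 = (sqrt(185) + 1/3)**2 = (1/3 + sqrt(185))**2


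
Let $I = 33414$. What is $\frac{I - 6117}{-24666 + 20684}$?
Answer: $- \frac{27297}{3982} \approx -6.8551$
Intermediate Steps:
$\frac{I - 6117}{-24666 + 20684} = \frac{33414 - 6117}{-24666 + 20684} = \frac{27297}{-3982} = 27297 \left(- \frac{1}{3982}\right) = - \frac{27297}{3982}$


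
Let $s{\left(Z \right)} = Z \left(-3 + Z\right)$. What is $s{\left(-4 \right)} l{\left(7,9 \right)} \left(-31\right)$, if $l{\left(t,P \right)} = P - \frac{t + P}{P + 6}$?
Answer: $- \frac{103292}{15} \approx -6886.1$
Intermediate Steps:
$l{\left(t,P \right)} = P - \frac{P + t}{6 + P}$
$s{\left(-4 \right)} l{\left(7,9 \right)} \left(-31\right) = - 4 \left(-3 - 4\right) \frac{9^{2} - 7 + 5 \cdot 9}{6 + 9} \left(-31\right) = \left(-4\right) \left(-7\right) \frac{81 - 7 + 45}{15} \left(-31\right) = 28 \cdot \frac{1}{15} \cdot 119 \left(-31\right) = 28 \cdot \frac{119}{15} \left(-31\right) = \frac{3332}{15} \left(-31\right) = - \frac{103292}{15}$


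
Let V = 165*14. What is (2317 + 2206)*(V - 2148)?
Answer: 732726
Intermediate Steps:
V = 2310
(2317 + 2206)*(V - 2148) = (2317 + 2206)*(2310 - 2148) = 4523*162 = 732726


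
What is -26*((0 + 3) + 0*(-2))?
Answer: -78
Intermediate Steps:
-26*((0 + 3) + 0*(-2)) = -26*(3 + 0) = -26*3 = -78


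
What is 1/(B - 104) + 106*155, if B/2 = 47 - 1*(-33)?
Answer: 920081/56 ≈ 16430.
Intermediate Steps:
B = 160 (B = 2*(47 - 1*(-33)) = 2*(47 + 33) = 2*80 = 160)
1/(B - 104) + 106*155 = 1/(160 - 104) + 106*155 = 1/56 + 16430 = 920081/56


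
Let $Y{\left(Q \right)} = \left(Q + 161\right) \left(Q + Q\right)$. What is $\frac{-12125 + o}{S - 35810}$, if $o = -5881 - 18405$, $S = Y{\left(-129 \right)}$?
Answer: $\frac{36411}{44066} \approx 0.82628$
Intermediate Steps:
$Y{\left(Q \right)} = 2 Q \left(161 + Q\right)$ ($Y{\left(Q \right)} = \left(161 + Q\right) 2 Q = 2 Q \left(161 + Q\right)$)
$S = -8256$ ($S = 2 \left(-129\right) \left(161 - 129\right) = 2 \left(-129\right) 32 = -8256$)
$o = -24286$
$\frac{-12125 + o}{S - 35810} = \frac{-12125 - 24286}{-8256 - 35810} = - \frac{36411}{-44066} = \left(-36411\right) \left(- \frac{1}{44066}\right) = \frac{36411}{44066}$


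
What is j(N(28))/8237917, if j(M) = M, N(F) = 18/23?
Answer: 18/189472091 ≈ 9.5001e-8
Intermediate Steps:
N(F) = 18/23 (N(F) = 18*(1/23) = 18/23)
j(N(28))/8237917 = (18/23)/8237917 = (18/23)*(1/8237917) = 18/189472091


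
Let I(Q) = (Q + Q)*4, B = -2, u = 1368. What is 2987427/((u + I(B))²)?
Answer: 2987427/1827904 ≈ 1.6343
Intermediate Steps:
I(Q) = 8*Q (I(Q) = (2*Q)*4 = 8*Q)
2987427/((u + I(B))²) = 2987427/((1368 + 8*(-2))²) = 2987427/((1368 - 16)²) = 2987427/(1352²) = 2987427/1827904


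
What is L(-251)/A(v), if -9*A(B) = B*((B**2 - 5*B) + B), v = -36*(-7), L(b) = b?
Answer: 251/1749888 ≈ 0.00014344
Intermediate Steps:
v = 252
A(B) = -B*(B**2 - 4*B)/9 (A(B) = -B*((B**2 - 5*B) + B)/9 = -B*(B**2 - 4*B)/9)
L(-251)/A(v) = -251*1/(7056*(4 - 1*252)) = -251*1/(7056*(4 - 252)) = -251/((1/9)*63504*(-248)) = -251/(-1749888) = -251*(-1/1749888) = 251/1749888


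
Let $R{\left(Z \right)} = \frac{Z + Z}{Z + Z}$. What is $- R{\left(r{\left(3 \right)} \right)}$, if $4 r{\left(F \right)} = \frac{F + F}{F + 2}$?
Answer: $-1$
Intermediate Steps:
$r{\left(F \right)} = \frac{F}{2 \left(2 + F\right)}$ ($r{\left(F \right)} = \frac{\left(F + F\right) \frac{1}{F + 2}}{4} = \frac{2 F \frac{1}{2 + F}}{4} = \frac{F}{2 \left(2 + F\right)}$)
$R{\left(Z \right)} = 1$ ($R{\left(Z \right)} = \frac{2 Z}{2 Z} = 2 Z \frac{1}{2 Z} = 1$)
$- R{\left(r{\left(3 \right)} \right)} = \left(-1\right) 1 = -1$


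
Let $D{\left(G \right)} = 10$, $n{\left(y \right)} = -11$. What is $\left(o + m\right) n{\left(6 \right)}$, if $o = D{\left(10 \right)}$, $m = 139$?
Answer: $-1639$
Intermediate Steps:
$o = 10$
$\left(o + m\right) n{\left(6 \right)} = \left(10 + 139\right) \left(-11\right) = 149 \left(-11\right) = -1639$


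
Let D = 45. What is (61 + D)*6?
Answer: 636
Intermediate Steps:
(61 + D)*6 = (61 + 45)*6 = 106*6 = 636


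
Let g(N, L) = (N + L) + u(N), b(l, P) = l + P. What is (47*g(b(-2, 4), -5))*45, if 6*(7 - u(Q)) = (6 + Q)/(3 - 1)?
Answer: 7050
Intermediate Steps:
u(Q) = 13/2 - Q/12 (u(Q) = 7 - (6 + Q)/(6*(3 - 1)) = 7 - (6 + Q)/(6*2) = 7 - (3 + Q/2)/6 = 7 + (-½ - Q/12) = 13/2 - Q/12)
b(l, P) = P + l
g(N, L) = 13/2 + L + 11*N/12 (g(N, L) = (N + L) + (13/2 - N/12) = (L + N) + (13/2 - N/12) = 13/2 + L + 11*N/12)
(47*g(b(-2, 4), -5))*45 = (47*(13/2 - 5 + 11*(4 - 2)/12))*45 = (47*(13/2 - 5 + (11/12)*2))*45 = (47*(13/2 - 5 + 11/6))*45 = (47*(10/3))*45 = (470/3)*45 = 7050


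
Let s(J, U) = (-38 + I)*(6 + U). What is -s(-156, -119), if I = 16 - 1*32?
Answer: -6102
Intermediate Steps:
I = -16 (I = 16 - 32 = -16)
s(J, U) = -324 - 54*U (s(J, U) = (-38 - 16)*(6 + U) = -54*(6 + U) = -324 - 54*U)
-s(-156, -119) = -(-324 - 54*(-119)) = -(-324 + 6426) = -1*6102 = -6102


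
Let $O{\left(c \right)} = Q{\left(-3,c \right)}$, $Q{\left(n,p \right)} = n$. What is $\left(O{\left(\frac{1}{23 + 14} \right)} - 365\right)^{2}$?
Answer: $135424$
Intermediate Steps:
$O{\left(c \right)} = -3$
$\left(O{\left(\frac{1}{23 + 14} \right)} - 365\right)^{2} = \left(-3 - 365\right)^{2} = \left(-368\right)^{2} = 135424$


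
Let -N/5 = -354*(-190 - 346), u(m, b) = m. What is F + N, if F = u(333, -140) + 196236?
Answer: -752151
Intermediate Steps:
F = 196569 (F = 333 + 196236 = 196569)
N = -948720 (N = -(-1770)*(-190 - 346) = -(-1770)*(-536) = -5*189744 = -948720)
F + N = 196569 - 948720 = -752151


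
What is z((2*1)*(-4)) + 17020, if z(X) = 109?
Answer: 17129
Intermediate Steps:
z((2*1)*(-4)) + 17020 = 109 + 17020 = 17129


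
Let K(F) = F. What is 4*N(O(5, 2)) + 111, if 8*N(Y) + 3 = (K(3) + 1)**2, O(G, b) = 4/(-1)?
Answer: 235/2 ≈ 117.50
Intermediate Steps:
O(G, b) = -4 (O(G, b) = 4*(-1) = -4)
N(Y) = 13/8 (N(Y) = -3/8 + (3 + 1)**2/8 = -3/8 + (1/8)*4**2 = -3/8 + (1/8)*16 = -3/8 + 2 = 13/8)
4*N(O(5, 2)) + 111 = 4*(13/8) + 111 = 13/2 + 111 = 235/2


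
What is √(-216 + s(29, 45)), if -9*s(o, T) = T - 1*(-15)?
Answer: 2*I*√501/3 ≈ 14.922*I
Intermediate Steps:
s(o, T) = -5/3 - T/9 (s(o, T) = -(T - 1*(-15))/9 = -(T + 15)/9 = -(15 + T)/9 = -5/3 - T/9)
√(-216 + s(29, 45)) = √(-216 + (-5/3 - ⅑*45)) = √(-216 + (-5/3 - 5)) = √(-216 - 20/3) = √(-668/3) = 2*I*√501/3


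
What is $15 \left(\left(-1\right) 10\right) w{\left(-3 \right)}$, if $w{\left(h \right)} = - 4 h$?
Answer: $-1800$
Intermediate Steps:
$15 \left(\left(-1\right) 10\right) w{\left(-3 \right)} = 15 \left(\left(-1\right) 10\right) \left(\left(-4\right) \left(-3\right)\right) = 15 \left(-10\right) 12 = \left(-150\right) 12 = -1800$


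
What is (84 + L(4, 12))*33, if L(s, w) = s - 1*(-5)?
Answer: 3069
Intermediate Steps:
L(s, w) = 5 + s (L(s, w) = s + 5 = 5 + s)
(84 + L(4, 12))*33 = (84 + (5 + 4))*33 = (84 + 9)*33 = 93*33 = 3069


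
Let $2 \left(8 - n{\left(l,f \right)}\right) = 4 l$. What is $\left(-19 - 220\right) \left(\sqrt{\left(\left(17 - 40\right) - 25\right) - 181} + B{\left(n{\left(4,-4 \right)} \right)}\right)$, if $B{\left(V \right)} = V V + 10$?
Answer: $-2390 - 239 i \sqrt{229} \approx -2390.0 - 3616.7 i$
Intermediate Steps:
$n{\left(l,f \right)} = 8 - 2 l$ ($n{\left(l,f \right)} = 8 - \frac{4 l}{2} = 8 - 2 l$)
$B{\left(V \right)} = 10 + V^{2}$ ($B{\left(V \right)} = V^{2} + 10 = 10 + V^{2}$)
$\left(-19 - 220\right) \left(\sqrt{\left(\left(17 - 40\right) - 25\right) - 181} + B{\left(n{\left(4,-4 \right)} \right)}\right) = \left(-19 - 220\right) \left(\sqrt{\left(\left(17 - 40\right) - 25\right) - 181} + \left(10 + \left(8 - 8\right)^{2}\right)\right) = - 239 \left(\sqrt{\left(-23 - 25\right) - 181} + \left(10 + \left(8 - 8\right)^{2}\right)\right) = - 239 \left(\sqrt{-48 - 181} + \left(10 + 0^{2}\right)\right) = - 239 \left(\sqrt{-229} + \left(10 + 0\right)\right) = - 239 \left(i \sqrt{229} + 10\right) = - 239 \left(10 + i \sqrt{229}\right) = -2390 - 239 i \sqrt{229}$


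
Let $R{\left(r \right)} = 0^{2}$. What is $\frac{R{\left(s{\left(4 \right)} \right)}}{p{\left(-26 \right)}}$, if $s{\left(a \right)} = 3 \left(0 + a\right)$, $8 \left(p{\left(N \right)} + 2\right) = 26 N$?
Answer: $0$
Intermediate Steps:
$p{\left(N \right)} = -2 + \frac{13 N}{4}$ ($p{\left(N \right)} = -2 + \frac{26 N}{8} = -2 + \frac{13 N}{4}$)
$s{\left(a \right)} = 3 a$
$R{\left(r \right)} = 0$
$\frac{R{\left(s{\left(4 \right)} \right)}}{p{\left(-26 \right)}} = \frac{0}{-2 + \frac{13}{4} \left(-26\right)} = \frac{0}{-2 - \frac{169}{2}} = \frac{0}{- \frac{173}{2}} = 0 \left(- \frac{2}{173}\right) = 0$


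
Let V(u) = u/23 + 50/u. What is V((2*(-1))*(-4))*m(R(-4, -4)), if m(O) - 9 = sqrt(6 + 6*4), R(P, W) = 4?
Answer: 5463/92 + 607*sqrt(30)/92 ≈ 95.518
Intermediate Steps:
m(O) = 9 + sqrt(30) (m(O) = 9 + sqrt(6 + 6*4) = 9 + sqrt(6 + 24) = 9 + sqrt(30))
V(u) = 50/u + u/23 (V(u) = u*(1/23) + 50/u = u/23 + 50/u = 50/u + u/23)
V((2*(-1))*(-4))*m(R(-4, -4)) = (50/(((2*(-1))*(-4))) + ((2*(-1))*(-4))/23)*(9 + sqrt(30)) = (50/((-2*(-4))) + (-2*(-4))/23)*(9 + sqrt(30)) = (50/8 + (1/23)*8)*(9 + sqrt(30)) = (50*(1/8) + 8/23)*(9 + sqrt(30)) = (25/4 + 8/23)*(9 + sqrt(30)) = 607*(9 + sqrt(30))/92 = 5463/92 + 607*sqrt(30)/92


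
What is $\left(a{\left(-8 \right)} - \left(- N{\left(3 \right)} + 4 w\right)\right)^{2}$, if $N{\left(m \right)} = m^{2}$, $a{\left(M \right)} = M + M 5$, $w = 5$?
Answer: $3481$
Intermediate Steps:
$a{\left(M \right)} = 6 M$ ($a{\left(M \right)} = M + 5 M = 6 M$)
$\left(a{\left(-8 \right)} - \left(- N{\left(3 \right)} + 4 w\right)\right)^{2} = \left(6 \left(-8\right) + \left(3^{2} - 20\right)\right)^{2} = \left(-48 + \left(9 - 20\right)\right)^{2} = \left(-48 - 11\right)^{2} = \left(-59\right)^{2} = 3481$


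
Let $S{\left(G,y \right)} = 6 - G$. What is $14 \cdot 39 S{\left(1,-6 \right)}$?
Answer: $2730$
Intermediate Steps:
$14 \cdot 39 S{\left(1,-6 \right)} = 14 \cdot 39 \left(6 - 1\right) = 546 \left(6 - 1\right) = 546 \cdot 5 = 2730$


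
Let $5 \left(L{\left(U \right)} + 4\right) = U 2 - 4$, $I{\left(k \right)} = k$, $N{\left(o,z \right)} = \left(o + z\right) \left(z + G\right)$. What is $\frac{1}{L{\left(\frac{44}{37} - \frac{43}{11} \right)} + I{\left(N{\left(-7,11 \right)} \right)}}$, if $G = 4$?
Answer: $\frac{2035}{110118} \approx 0.01848$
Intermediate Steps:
$N{\left(o,z \right)} = \left(4 + z\right) \left(o + z\right)$ ($N{\left(o,z \right)} = \left(o + z\right) \left(z + 4\right) = \left(o + z\right) \left(4 + z\right) = \left(4 + z\right) \left(o + z\right)$)
$L{\left(U \right)} = - \frac{24}{5} + \frac{2 U}{5}$ ($L{\left(U \right)} = -4 + \frac{U 2 - 4}{5} = -4 + \frac{2 U - 4}{5} = -4 + \frac{-4 + 2 U}{5} = -4 + \left(- \frac{4}{5} + \frac{2 U}{5}\right) = - \frac{24}{5} + \frac{2 U}{5}$)
$\frac{1}{L{\left(\frac{44}{37} - \frac{43}{11} \right)} + I{\left(N{\left(-7,11 \right)} \right)}} = \frac{1}{\left(- \frac{24}{5} + \frac{2 \left(\frac{44}{37} - \frac{43}{11}\right)}{5}\right) + \left(11^{2} + 4 \left(-7\right) + 4 \cdot 11 - 77\right)} = \frac{1}{\left(- \frac{24}{5} + \frac{2 \left(44 \cdot \frac{1}{37} - \frac{43}{11}\right)}{5}\right) + \left(121 - 28 + 44 - 77\right)} = \frac{1}{\left(- \frac{24}{5} + \frac{2 \left(\frac{44}{37} - \frac{43}{11}\right)}{5}\right) + 60} = \frac{1}{\left(- \frac{24}{5} + \frac{2}{5} \left(- \frac{1107}{407}\right)\right) + 60} = \frac{1}{\left(- \frac{24}{5} - \frac{2214}{2035}\right) + 60} = \frac{1}{- \frac{11982}{2035} + 60} = \frac{1}{\frac{110118}{2035}} = \frac{2035}{110118}$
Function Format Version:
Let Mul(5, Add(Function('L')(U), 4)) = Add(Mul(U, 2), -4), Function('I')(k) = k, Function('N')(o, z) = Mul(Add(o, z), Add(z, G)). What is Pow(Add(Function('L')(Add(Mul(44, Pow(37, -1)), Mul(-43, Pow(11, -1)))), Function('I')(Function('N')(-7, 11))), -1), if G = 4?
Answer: Rational(2035, 110118) ≈ 0.018480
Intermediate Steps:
Function('N')(o, z) = Mul(Add(4, z), Add(o, z)) (Function('N')(o, z) = Mul(Add(o, z), Add(z, 4)) = Mul(Add(o, z), Add(4, z)) = Mul(Add(4, z), Add(o, z)))
Function('L')(U) = Add(Rational(-24, 5), Mul(Rational(2, 5), U)) (Function('L')(U) = Add(-4, Mul(Rational(1, 5), Add(Mul(U, 2), -4))) = Add(-4, Mul(Rational(1, 5), Add(Mul(2, U), -4))) = Add(-4, Mul(Rational(1, 5), Add(-4, Mul(2, U)))) = Add(-4, Add(Rational(-4, 5), Mul(Rational(2, 5), U))) = Add(Rational(-24, 5), Mul(Rational(2, 5), U)))
Pow(Add(Function('L')(Add(Mul(44, Pow(37, -1)), Mul(-43, Pow(11, -1)))), Function('I')(Function('N')(-7, 11))), -1) = Pow(Add(Add(Rational(-24, 5), Mul(Rational(2, 5), Add(Mul(44, Pow(37, -1)), Mul(-43, Pow(11, -1))))), Add(Pow(11, 2), Mul(4, -7), Mul(4, 11), Mul(-7, 11))), -1) = Pow(Add(Add(Rational(-24, 5), Mul(Rational(2, 5), Add(Mul(44, Rational(1, 37)), Mul(-43, Rational(1, 11))))), Add(121, -28, 44, -77)), -1) = Pow(Add(Add(Rational(-24, 5), Mul(Rational(2, 5), Add(Rational(44, 37), Rational(-43, 11)))), 60), -1) = Pow(Add(Add(Rational(-24, 5), Mul(Rational(2, 5), Rational(-1107, 407))), 60), -1) = Pow(Add(Add(Rational(-24, 5), Rational(-2214, 2035)), 60), -1) = Pow(Add(Rational(-11982, 2035), 60), -1) = Pow(Rational(110118, 2035), -1) = Rational(2035, 110118)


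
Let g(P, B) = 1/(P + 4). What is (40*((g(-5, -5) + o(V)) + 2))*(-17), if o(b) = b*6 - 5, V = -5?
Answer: 23120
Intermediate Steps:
o(b) = -5 + 6*b (o(b) = 6*b - 5 = -5 + 6*b)
g(P, B) = 1/(4 + P)
(40*((g(-5, -5) + o(V)) + 2))*(-17) = (40*((1/(4 - 5) + (-5 + 6*(-5))) + 2))*(-17) = (40*((1/(-1) + (-5 - 30)) + 2))*(-17) = (40*((-1 - 35) + 2))*(-17) = (40*(-36 + 2))*(-17) = (40*(-34))*(-17) = -1360*(-17) = 23120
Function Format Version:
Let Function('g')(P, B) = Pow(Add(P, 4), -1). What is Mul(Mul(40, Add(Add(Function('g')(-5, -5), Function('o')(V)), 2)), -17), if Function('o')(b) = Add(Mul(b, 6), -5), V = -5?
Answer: 23120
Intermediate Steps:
Function('o')(b) = Add(-5, Mul(6, b)) (Function('o')(b) = Add(Mul(6, b), -5) = Add(-5, Mul(6, b)))
Function('g')(P, B) = Pow(Add(4, P), -1)
Mul(Mul(40, Add(Add(Function('g')(-5, -5), Function('o')(V)), 2)), -17) = Mul(Mul(40, Add(Add(Pow(Add(4, -5), -1), Add(-5, Mul(6, -5))), 2)), -17) = Mul(Mul(40, Add(Add(Pow(-1, -1), Add(-5, -30)), 2)), -17) = Mul(Mul(40, Add(Add(-1, -35), 2)), -17) = Mul(Mul(40, Add(-36, 2)), -17) = Mul(Mul(40, -34), -17) = Mul(-1360, -17) = 23120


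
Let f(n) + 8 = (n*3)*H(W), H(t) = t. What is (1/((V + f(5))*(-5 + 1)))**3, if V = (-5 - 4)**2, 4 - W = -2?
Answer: -1/277167808 ≈ -3.6079e-9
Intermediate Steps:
W = 6 (W = 4 - 1*(-2) = 4 + 2 = 6)
V = 81 (V = (-9)**2 = 81)
f(n) = -8 + 18*n (f(n) = -8 + (n*3)*6 = -8 + (3*n)*6 = -8 + 18*n)
(1/((V + f(5))*(-5 + 1)))**3 = (1/((81 + (-8 + 18*5))*(-5 + 1)))**3 = (1/((81 + (-8 + 90))*(-4)))**3 = (1/((81 + 82)*(-4)))**3 = (1/(163*(-4)))**3 = (1/(-652))**3 = (-1/652)**3 = -1/277167808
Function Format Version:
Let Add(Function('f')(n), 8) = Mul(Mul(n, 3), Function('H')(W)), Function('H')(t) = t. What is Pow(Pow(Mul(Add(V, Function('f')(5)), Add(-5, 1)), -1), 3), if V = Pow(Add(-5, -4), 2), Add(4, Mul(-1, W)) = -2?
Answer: Rational(-1, 277167808) ≈ -3.6079e-9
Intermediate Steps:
W = 6 (W = Add(4, Mul(-1, -2)) = Add(4, 2) = 6)
V = 81 (V = Pow(-9, 2) = 81)
Function('f')(n) = Add(-8, Mul(18, n)) (Function('f')(n) = Add(-8, Mul(Mul(n, 3), 6)) = Add(-8, Mul(Mul(3, n), 6)) = Add(-8, Mul(18, n)))
Pow(Pow(Mul(Add(V, Function('f')(5)), Add(-5, 1)), -1), 3) = Pow(Pow(Mul(Add(81, Add(-8, Mul(18, 5))), Add(-5, 1)), -1), 3) = Pow(Pow(Mul(Add(81, Add(-8, 90)), -4), -1), 3) = Pow(Pow(Mul(Add(81, 82), -4), -1), 3) = Pow(Pow(Mul(163, -4), -1), 3) = Pow(Pow(-652, -1), 3) = Pow(Rational(-1, 652), 3) = Rational(-1, 277167808)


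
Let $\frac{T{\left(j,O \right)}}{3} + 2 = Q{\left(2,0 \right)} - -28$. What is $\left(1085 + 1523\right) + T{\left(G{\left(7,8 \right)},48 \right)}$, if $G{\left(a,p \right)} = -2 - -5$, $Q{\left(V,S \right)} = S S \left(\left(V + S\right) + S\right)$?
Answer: $2686$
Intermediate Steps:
$Q{\left(V,S \right)} = S^{2} \left(V + 2 S\right)$ ($Q{\left(V,S \right)} = S^{2} \left(\left(S + V\right) + S\right) = S^{2} \left(V + 2 S\right)$)
$G{\left(a,p \right)} = 3$ ($G{\left(a,p \right)} = -2 + 5 = 3$)
$T{\left(j,O \right)} = 78$ ($T{\left(j,O \right)} = -6 + 3 \left(0^{2} \left(2 + 2 \cdot 0\right) - -28\right) = -6 + 3 \left(0 \left(2 + 0\right) + 28\right) = -6 + 3 \left(0 \cdot 2 + 28\right) = -6 + 3 \left(0 + 28\right) = -6 + 3 \cdot 28 = -6 + 84 = 78$)
$\left(1085 + 1523\right) + T{\left(G{\left(7,8 \right)},48 \right)} = \left(1085 + 1523\right) + 78 = 2608 + 78 = 2686$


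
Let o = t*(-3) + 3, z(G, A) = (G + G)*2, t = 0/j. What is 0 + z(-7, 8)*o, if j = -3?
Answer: -84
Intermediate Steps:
t = 0 (t = 0/(-3) = 0*(-1/3) = 0)
z(G, A) = 4*G (z(G, A) = (2*G)*2 = 4*G)
o = 3 (o = 0*(-3) + 3 = 0 + 3 = 3)
0 + z(-7, 8)*o = 0 + (4*(-7))*3 = 0 - 28*3 = 0 - 84 = -84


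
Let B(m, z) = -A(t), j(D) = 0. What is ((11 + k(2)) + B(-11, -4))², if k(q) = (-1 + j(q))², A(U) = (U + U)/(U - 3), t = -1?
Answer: 529/4 ≈ 132.25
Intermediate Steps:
A(U) = 2*U/(-3 + U) (A(U) = (2*U)/(-3 + U) = 2*U/(-3 + U))
k(q) = 1 (k(q) = (-1 + 0)² = (-1)² = 1)
B(m, z) = -½ (B(m, z) = -2*(-1)/(-3 - 1) = -2*(-1)/(-4) = -2*(-1)*(-1)/4 = -1*½ = -½)
((11 + k(2)) + B(-11, -4))² = ((11 + 1) - ½)² = (12 - ½)² = (23/2)² = 529/4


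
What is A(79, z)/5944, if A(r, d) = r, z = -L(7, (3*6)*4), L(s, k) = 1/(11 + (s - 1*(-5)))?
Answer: 79/5944 ≈ 0.013291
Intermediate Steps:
L(s, k) = 1/(16 + s) (L(s, k) = 1/(11 + (s + 5)) = 1/(11 + (5 + s)) = 1/(16 + s))
z = -1/23 (z = -1/(16 + 7) = -1/23 ≈ -0.043478)
A(79, z)/5944 = 79/5944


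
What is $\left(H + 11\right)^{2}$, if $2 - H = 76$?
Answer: $3969$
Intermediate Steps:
$H = -74$ ($H = 2 - 76 = -74$)
$\left(H + 11\right)^{2} = \left(-74 + 11\right)^{2} = \left(-63\right)^{2} = 3969$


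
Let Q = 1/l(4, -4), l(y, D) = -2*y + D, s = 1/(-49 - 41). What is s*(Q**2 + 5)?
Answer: -721/12960 ≈ -0.055633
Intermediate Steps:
s = -1/90 (s = 1/(-90) = -1/90 ≈ -0.011111)
l(y, D) = D - 2*y
Q = -1/12 (Q = 1/(-4 - 2*4) = 1/(-4 - 8) = 1/(-12) = -1/12 ≈ -0.083333)
s*(Q**2 + 5) = -((-1/12)**2 + 5)/90 = -(1/144 + 5)/90 = -1/90*721/144 = -721/12960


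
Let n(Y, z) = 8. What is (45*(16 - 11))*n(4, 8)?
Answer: 1800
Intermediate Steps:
(45*(16 - 11))*n(4, 8) = (45*(16 - 11))*8 = (45*5)*8 = 225*8 = 1800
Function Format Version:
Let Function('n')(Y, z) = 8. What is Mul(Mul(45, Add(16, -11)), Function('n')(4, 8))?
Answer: 1800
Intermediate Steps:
Mul(Mul(45, Add(16, -11)), Function('n')(4, 8)) = Mul(Mul(45, Add(16, -11)), 8) = Mul(Mul(45, 5), 8) = Mul(225, 8) = 1800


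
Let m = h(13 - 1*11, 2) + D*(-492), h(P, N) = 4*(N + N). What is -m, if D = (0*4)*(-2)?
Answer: -16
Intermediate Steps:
D = 0 (D = 0*(-2) = 0)
h(P, N) = 8*N (h(P, N) = 4*(2*N) = 8*N)
m = 16 (m = 8*2 + 0*(-492) = 16 + 0 = 16)
-m = -1*16 = -16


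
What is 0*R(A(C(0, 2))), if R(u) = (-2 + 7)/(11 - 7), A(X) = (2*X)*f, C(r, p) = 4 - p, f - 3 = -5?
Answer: 0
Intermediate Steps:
f = -2 (f = 3 - 5 = -2)
A(X) = -4*X (A(X) = (2*X)*(-2) = -4*X)
R(u) = 5/4
0*R(A(C(0, 2))) = 0*(5/4) = 0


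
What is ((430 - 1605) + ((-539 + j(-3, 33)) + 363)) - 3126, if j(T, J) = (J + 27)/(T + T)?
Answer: -4487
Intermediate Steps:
j(T, J) = (27 + J)/(2*T) (j(T, J) = (27 + J)/((2*T)) = (27 + J)*(1/(2*T)) = (27 + J)/(2*T))
((430 - 1605) + ((-539 + j(-3, 33)) + 363)) - 3126 = ((430 - 1605) + ((-539 + (½)*(27 + 33)/(-3)) + 363)) - 3126 = (-1175 + ((-539 + (½)*(-⅓)*60) + 363)) - 3126 = (-1175 + ((-539 - 10) + 363)) - 3126 = (-1175 + (-549 + 363)) - 3126 = (-1175 - 186) - 3126 = -1361 - 3126 = -4487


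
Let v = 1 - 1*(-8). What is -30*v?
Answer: -270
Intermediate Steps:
v = 9 (v = 1 + 8 = 9)
-30*v = -30*9 = -270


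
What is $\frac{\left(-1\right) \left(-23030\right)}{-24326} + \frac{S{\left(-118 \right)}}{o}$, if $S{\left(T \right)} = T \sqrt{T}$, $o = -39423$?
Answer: $- \frac{11515}{12163} + \frac{118 i \sqrt{118}}{39423} \approx -0.94672 + 0.032514 i$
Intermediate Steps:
$S{\left(T \right)} = T^{\frac{3}{2}}$
$\frac{\left(-1\right) \left(-23030\right)}{-24326} + \frac{S{\left(-118 \right)}}{o} = \frac{\left(-1\right) \left(-23030\right)}{-24326} + \frac{\left(-118\right)^{\frac{3}{2}}}{-39423} = 23030 \left(- \frac{1}{24326}\right) + - 118 i \sqrt{118} \left(- \frac{1}{39423}\right) = - \frac{11515}{12163} + \frac{118 i \sqrt{118}}{39423}$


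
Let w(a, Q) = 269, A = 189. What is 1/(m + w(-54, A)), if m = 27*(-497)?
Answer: -1/13150 ≈ -7.6046e-5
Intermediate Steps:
m = -13419
1/(m + w(-54, A)) = 1/(-13419 + 269) = 1/(-13150) = -1/13150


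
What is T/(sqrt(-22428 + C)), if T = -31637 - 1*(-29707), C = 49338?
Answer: -193*sqrt(2990)/897 ≈ -11.765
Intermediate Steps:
T = -1930 (T = -31637 + 29707 = -1930)
T/(sqrt(-22428 + C)) = -1930/sqrt(-22428 + 49338) = -1930*sqrt(2990)/8970 = -193*sqrt(2990)/897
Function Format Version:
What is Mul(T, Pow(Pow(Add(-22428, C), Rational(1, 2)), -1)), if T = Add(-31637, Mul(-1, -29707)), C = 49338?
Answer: Mul(Rational(-193, 897), Pow(2990, Rational(1, 2))) ≈ -11.765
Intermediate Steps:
T = -1930 (T = Add(-31637, 29707) = -1930)
Mul(T, Pow(Pow(Add(-22428, C), Rational(1, 2)), -1)) = Mul(-1930, Pow(Pow(Add(-22428, 49338), Rational(1, 2)), -1)) = Mul(-1930, Pow(Pow(26910, Rational(1, 2)), -1)) = Mul(-1930, Pow(Mul(3, Pow(2990, Rational(1, 2))), -1)) = Mul(-1930, Mul(Rational(1, 8970), Pow(2990, Rational(1, 2)))) = Mul(Rational(-193, 897), Pow(2990, Rational(1, 2)))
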